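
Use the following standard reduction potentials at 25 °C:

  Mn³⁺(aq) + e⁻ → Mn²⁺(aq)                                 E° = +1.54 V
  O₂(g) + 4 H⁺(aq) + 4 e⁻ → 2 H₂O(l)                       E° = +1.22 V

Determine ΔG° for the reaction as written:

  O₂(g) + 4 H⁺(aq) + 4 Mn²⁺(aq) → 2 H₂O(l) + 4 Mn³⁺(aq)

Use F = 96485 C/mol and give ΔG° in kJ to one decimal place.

+123.5 kJ

As written, O₂/H₂O is reduced (cathode) and Mn³⁺/Mn²⁺ is oxidised (anode), so E°cell = (+1.22) − (+1.54) = -0.32 V.
Balancing electrons gives n = 4.
ΔG° = −nFE° = −(4)(96485)(-0.32) = 123,501 J = +123.5 kJ.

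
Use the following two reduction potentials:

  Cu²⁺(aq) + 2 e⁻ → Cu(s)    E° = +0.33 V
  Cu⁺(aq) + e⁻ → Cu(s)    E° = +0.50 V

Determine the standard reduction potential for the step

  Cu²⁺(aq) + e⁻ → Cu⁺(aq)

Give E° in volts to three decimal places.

+0.160 V

Sequential free energies add, so n₃E°₃ = n₁E°₁ + n₂E°₂.
With n₃ = 2, and the known step contributing 1×(+0.50) V, the unknown satisfies 1·E° = 2×(+0.33) − 1×(+0.50) = +0.160.
E° = +0.160 / 1 = +0.160 V.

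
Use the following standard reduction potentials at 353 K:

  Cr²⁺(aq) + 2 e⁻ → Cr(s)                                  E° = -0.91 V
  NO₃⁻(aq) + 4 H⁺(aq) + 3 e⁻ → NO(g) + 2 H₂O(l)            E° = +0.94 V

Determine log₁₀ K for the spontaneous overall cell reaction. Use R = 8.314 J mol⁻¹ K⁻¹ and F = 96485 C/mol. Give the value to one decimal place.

158.5

Cathode: NO₃⁻/NO; anode: Cr²⁺/Cr. E°cell = (+0.94) − (-0.91) = +1.85 V, with n = 6.
ΔG° = −nFE° = −RT ln K, so ln K = nFE°/(RT) = (6)(96485)(+1.85) / ((8.314)(353)) = 364.920.
log₁₀ K = 364.920 / ln 10 = 158.5.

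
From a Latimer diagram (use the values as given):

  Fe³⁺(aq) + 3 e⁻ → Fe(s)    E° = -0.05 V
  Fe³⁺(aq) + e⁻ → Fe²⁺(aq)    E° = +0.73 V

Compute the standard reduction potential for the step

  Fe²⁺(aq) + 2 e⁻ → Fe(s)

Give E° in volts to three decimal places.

Sequential free energies add, so n₃E°₃ = n₁E°₁ + n₂E°₂.
With n₃ = 3, and the known step contributing 1×(+0.73) V, the unknown satisfies 2·E° = 3×(-0.05) − 1×(+0.73) = -0.880.
E° = -0.880 / 2 = -0.440 V.

-0.440 V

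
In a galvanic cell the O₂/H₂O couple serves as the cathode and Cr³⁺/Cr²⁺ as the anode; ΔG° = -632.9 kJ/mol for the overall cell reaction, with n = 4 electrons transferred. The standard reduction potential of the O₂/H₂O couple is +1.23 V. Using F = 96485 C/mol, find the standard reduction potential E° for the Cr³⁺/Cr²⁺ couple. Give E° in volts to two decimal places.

-0.41 V

E°cell = −ΔG°/(nF) = −(-632.9×10³)/((4)(96485)) = +1.640 V.
Since O₂/H₂O is the cathode and Cr³⁺/Cr²⁺ the anode, E°cell = E°(O₂/H₂O) − E°(Cr³⁺/Cr²⁺).
So E°(Cr³⁺/Cr²⁺) = E°(O₂/H₂O) − E°cell = (+1.23) − (+1.640) = -0.41 V.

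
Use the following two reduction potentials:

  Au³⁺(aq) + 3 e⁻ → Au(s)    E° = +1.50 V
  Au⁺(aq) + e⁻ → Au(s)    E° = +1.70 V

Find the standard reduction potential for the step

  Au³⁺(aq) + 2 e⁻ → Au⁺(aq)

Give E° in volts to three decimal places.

Sequential free energies add, so n₃E°₃ = n₁E°₁ + n₂E°₂.
With n₃ = 3, and the known step contributing 1×(+1.70) V, the unknown satisfies 2·E° = 3×(+1.50) − 1×(+1.70) = +2.800.
E° = +2.800 / 2 = +1.400 V.

+1.400 V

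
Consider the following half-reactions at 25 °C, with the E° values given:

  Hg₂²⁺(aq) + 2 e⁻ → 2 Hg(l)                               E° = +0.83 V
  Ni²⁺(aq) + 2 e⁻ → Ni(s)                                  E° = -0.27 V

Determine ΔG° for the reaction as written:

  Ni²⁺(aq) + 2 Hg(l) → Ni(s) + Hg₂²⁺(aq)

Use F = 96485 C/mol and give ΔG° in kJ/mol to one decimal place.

As written, Ni²⁺/Ni is reduced (cathode) and Hg₂²⁺/Hg is oxidised (anode), so E°cell = (-0.27) − (+0.83) = -1.10 V.
Balancing electrons gives n = 2.
ΔG° = −nFE° = −(2)(96485)(-1.10) = 212,267 J = +212.3 kJ/mol.

+212.3 kJ/mol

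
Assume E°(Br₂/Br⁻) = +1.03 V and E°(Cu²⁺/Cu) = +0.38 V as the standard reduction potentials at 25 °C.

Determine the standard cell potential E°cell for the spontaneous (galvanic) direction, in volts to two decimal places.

+0.65 V

The Br₂/Br⁻ couple has the higher reduction potential, so it is the cathode; Cu²⁺/Cu is oxidised at the anode.
E°cell = E°(cathode) − E°(anode) = (+1.03) − (+0.38) = +0.65 V.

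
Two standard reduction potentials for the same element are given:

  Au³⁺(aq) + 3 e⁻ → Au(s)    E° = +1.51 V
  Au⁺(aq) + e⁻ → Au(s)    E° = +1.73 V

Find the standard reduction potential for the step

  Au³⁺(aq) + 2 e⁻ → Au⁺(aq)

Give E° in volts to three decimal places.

+1.400 V

Sequential free energies add, so n₃E°₃ = n₁E°₁ + n₂E°₂.
With n₃ = 3, and the known step contributing 1×(+1.73) V, the unknown satisfies 2·E° = 3×(+1.51) − 1×(+1.73) = +2.800.
E° = +2.800 / 2 = +1.400 V.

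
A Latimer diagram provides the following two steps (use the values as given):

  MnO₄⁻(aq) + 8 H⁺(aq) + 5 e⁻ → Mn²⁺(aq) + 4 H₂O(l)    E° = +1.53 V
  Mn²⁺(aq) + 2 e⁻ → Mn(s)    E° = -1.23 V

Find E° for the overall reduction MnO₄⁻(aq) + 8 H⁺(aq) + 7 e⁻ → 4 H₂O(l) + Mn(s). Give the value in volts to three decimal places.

+0.741 V

Adding the free-energy changes (−nFE°) of the two steps gives −n₃FE°₃ = −n₁FE°₁ − n₂FE°₂.
E°₃ = (5×+1.53 + 2×-1.23) / 7 = (+5.190) / 7 = +0.741 V.
E° values themselves are not directly additive — weighting by electron count is essential.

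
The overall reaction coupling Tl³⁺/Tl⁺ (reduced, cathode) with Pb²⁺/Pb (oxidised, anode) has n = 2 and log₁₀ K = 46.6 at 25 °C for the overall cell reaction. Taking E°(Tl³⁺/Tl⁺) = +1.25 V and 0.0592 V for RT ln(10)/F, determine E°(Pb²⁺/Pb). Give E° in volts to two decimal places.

E°cell = (0.0592/n)·log K = (0.0592/2)(46.6) = +1.379 V.
Since Tl³⁺/Tl⁺ is the cathode and Pb²⁺/Pb the anode, E°cell = E°(Tl³⁺/Tl⁺) − E°(Pb²⁺/Pb).
So E°(Pb²⁺/Pb) = E°(Tl³⁺/Tl⁺) − E°cell = (+1.25) − (+1.379) = -0.13 V.

-0.13 V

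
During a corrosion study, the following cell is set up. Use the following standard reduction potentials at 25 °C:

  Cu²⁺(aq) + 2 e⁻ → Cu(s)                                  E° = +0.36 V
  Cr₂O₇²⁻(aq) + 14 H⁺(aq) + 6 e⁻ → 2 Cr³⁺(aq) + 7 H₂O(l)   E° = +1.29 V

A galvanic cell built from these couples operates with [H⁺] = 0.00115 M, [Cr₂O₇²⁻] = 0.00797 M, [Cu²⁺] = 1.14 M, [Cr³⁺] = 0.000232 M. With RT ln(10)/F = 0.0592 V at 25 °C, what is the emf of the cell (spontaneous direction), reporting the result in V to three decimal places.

+0.573 V

Cr₂O₇²⁻/Cr³⁺ is the cathode (higher E°), Cu²⁺/Cu the anode: E°cell = +1.29 − (+0.36) = +0.93 V, n = 6.
Overall: Cr₂O₇²⁻(aq) + 14 H⁺(aq) + 3 Cu(s) → 2 Cr³⁺(aq) + 7 H₂O(l) + 3 Cu²⁺(aq)
Q = [Cr³⁺]^2·[Cu²⁺]^3 / ([Cr₂O₇²⁻]·[H⁺]^14); log Q = 36.150.
E = E° − (0.0592/n) log Q = +0.93 − (0.0592/6)(36.150) = +0.573 V.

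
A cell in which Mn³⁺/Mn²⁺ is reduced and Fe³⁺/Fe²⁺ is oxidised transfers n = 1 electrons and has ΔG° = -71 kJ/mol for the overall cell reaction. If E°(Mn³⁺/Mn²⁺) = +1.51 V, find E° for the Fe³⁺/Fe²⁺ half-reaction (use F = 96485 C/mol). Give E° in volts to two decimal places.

+0.77 V

E°cell = −ΔG°/(nF) = −(-71×10³)/((1)(96485)) = +0.736 V.
Since Mn³⁺/Mn²⁺ is the cathode and Fe³⁺/Fe²⁺ the anode, E°cell = E°(Mn³⁺/Mn²⁺) − E°(Fe³⁺/Fe²⁺).
So E°(Fe³⁺/Fe²⁺) = E°(Mn³⁺/Mn²⁺) − E°cell = (+1.51) − (+0.736) = +0.77 V.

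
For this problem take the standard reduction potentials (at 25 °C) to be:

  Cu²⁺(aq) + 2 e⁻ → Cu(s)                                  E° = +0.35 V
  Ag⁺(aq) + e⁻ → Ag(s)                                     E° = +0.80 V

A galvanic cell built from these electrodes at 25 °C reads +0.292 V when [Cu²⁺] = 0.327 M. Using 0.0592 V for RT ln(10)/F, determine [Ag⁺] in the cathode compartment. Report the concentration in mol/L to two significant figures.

0.0012 M

Ag⁺/Ag is the cathode, Cu²⁺/Cu the anode: E°cell = +0.45 V, n = 2.
Overall reaction: 2 Ag⁺(aq) + Cu(s) → 2 Ag(s) + Cu²⁺(aq); Q = [Cu²⁺]^1/[Ag⁺]^2.
From E = E° − (0.0592/n) log Q: log Q = (E° − E)·n/0.0592 = (+0.45 − (+0.292))·2/0.0592 = 5.3378.
So 2·log[Ag⁺] = 1·log(0.327) − log Q = -0.4855 − (5.3378) = -5.8233; log[Ag⁺] = -5.8233 / 2 = -2.9116; [Ag⁺] = 10^(-2.9116) ≈ 0.0012 M.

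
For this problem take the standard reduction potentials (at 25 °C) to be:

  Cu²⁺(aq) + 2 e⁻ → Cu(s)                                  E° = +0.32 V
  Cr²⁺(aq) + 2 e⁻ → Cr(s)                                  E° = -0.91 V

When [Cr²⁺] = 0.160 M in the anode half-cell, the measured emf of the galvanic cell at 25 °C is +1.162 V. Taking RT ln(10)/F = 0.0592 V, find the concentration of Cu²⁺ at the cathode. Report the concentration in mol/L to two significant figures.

0.00081 M

Cu²⁺/Cu is the cathode, Cr²⁺/Cr the anode: E°cell = +1.23 V, n = 2.
Overall reaction: Cu²⁺(aq) + Cr(s) → Cu(s) + Cr²⁺(aq); Q = [Cr²⁺]^1/[Cu²⁺]^1.
From E = E° − (0.0592/n) log Q: log Q = (E° − E)·n/0.0592 = (+1.23 − (+1.162))·2/0.0592 = 2.2973.
So 1·log[Cu²⁺] = 1·log(0.16) − log Q = -0.7959 − (2.2973) = -3.0932; [Cu²⁺] = 10^(-3.0932) ≈ 0.00081 M.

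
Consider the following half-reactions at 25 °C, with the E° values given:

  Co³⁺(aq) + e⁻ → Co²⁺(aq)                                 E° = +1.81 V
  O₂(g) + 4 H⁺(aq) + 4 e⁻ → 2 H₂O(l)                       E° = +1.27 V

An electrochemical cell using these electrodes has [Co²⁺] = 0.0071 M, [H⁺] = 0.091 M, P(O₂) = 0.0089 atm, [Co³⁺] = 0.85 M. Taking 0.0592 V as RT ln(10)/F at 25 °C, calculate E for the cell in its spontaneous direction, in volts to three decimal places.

Co³⁺/Co²⁺ is the cathode (higher E°), O₂/H₂O the anode: E°cell = +1.81 − (+1.27) = +0.54 V, n = 4.
Overall: 4 Co³⁺(aq) + 2 H₂O(l) → 4 Co²⁺(aq) + O₂(g) + 4 H⁺(aq)
Q = [Co²⁺]^4·P(O₂)·[H⁺]^4 / ([Co³⁺]^4); log Q = -14.527.
E = E° − (0.0592/n) log Q = +0.54 − (0.0592/4)(-14.527) = +0.755 V.

+0.755 V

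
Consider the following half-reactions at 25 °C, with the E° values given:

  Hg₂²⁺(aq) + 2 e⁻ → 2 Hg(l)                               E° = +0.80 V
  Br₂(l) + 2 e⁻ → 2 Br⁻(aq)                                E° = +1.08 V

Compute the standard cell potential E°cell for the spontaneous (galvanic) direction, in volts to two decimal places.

+0.28 V

The Br₂/Br⁻ couple has the higher reduction potential, so it is the cathode; Hg₂²⁺/Hg is oxidised at the anode.
E°cell = E°(cathode) − E°(anode) = (+1.08) − (+0.80) = +0.28 V.
Since E°cell > 0, the reaction is spontaneous under standard conditions.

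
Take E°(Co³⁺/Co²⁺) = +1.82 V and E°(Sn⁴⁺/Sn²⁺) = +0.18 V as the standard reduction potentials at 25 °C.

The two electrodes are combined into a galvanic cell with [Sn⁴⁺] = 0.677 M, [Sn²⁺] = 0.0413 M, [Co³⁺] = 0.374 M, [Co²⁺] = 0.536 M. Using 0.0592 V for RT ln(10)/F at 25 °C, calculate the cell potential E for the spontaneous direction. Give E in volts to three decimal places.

+1.595 V

Co³⁺/Co²⁺ is the cathode (higher E°), Sn⁴⁺/Sn²⁺ the anode: E°cell = +1.82 − (+0.18) = +1.64 V, n = 2.
Overall: 2 Co³⁺(aq) + Sn²⁺(aq) → 2 Co²⁺(aq) + Sn⁴⁺(aq)
Q = [Co²⁺]^2·[Sn⁴⁺] / ([Co³⁺]^2·[Sn²⁺]); log Q = 1.527.
E = E° − (0.0592/n) log Q = +1.64 − (0.0592/2)(1.527) = +1.595 V.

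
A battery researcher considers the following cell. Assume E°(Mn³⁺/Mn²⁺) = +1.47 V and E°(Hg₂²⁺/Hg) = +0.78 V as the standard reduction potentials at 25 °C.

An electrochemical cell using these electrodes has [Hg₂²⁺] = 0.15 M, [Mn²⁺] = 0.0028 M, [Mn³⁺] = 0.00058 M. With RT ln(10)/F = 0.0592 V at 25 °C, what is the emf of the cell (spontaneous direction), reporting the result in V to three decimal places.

Mn³⁺/Mn²⁺ is the cathode (higher E°), Hg₂²⁺/Hg the anode: E°cell = +1.47 − (+0.78) = +0.69 V, n = 2.
Overall: 2 Mn³⁺(aq) + 2 Hg(l) → 2 Mn²⁺(aq) + Hg₂²⁺(aq)
Q = [Mn²⁺]^2·[Hg₂²⁺] / ([Mn³⁺]^2); log Q = 0.544.
E = E° − (0.0592/n) log Q = +0.69 − (0.0592/2)(0.544) = +0.674 V.

+0.674 V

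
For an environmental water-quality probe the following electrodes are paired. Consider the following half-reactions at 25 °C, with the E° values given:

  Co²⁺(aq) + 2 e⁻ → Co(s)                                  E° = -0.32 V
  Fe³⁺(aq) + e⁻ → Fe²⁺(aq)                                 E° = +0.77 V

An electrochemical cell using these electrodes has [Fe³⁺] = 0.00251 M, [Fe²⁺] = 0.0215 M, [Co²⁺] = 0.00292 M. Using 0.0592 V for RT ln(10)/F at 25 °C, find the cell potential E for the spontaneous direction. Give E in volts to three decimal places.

+1.110 V

Fe³⁺/Fe²⁺ is the cathode (higher E°), Co²⁺/Co the anode: E°cell = +0.77 − (-0.32) = +1.09 V, n = 2.
Overall: 2 Fe³⁺(aq) + Co(s) → 2 Fe²⁺(aq) + Co²⁺(aq)
Q = [Fe²⁺]^2·[Co²⁺] / ([Fe³⁺]^2); log Q = -0.669.
E = E° − (0.0592/n) log Q = +1.09 − (0.0592/2)(-0.669) = +1.110 V.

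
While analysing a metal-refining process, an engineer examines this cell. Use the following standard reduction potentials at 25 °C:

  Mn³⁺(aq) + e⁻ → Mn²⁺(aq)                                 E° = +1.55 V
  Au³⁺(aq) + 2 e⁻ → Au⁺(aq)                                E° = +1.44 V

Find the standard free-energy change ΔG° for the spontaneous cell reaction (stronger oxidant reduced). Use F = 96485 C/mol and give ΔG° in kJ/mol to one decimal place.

Mn³⁺/Mn²⁺ (E° = +1.55 V) is the cathode; Au³⁺/Au⁺ (E° = +1.44 V) is the anode, so E°cell = +0.11 V.
Balancing electrons gives n = 2 (lcm of 1 and 2).
ΔG° = −nFE° = −(2)(96485)(+0.11) = -21,227 J = -21.2 kJ/mol.

-21.2 kJ/mol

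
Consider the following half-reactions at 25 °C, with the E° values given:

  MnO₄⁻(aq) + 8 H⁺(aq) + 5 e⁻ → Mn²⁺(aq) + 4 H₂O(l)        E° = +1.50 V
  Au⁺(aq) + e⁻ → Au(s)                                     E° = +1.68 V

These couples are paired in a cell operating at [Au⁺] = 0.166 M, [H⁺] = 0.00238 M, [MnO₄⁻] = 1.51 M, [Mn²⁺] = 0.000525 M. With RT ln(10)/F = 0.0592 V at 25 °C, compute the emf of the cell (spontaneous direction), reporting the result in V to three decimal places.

Au⁺/Au is the cathode (higher E°), MnO₄⁻/Mn²⁺ the anode: E°cell = +1.68 − (+1.50) = +0.18 V, n = 5.
Overall: 5 Au⁺(aq) + Mn²⁺(aq) + 4 H₂O(l) → 5 Au(s) + MnO₄⁻(aq) + 8 H⁺(aq)
Q = [MnO₄⁻]·[H⁺]^8 / ([Au⁺]^5·[Mn²⁺]); log Q = -13.629.
E = E° − (0.0592/n) log Q = +0.18 − (0.0592/5)(-13.629) = +0.341 V.

+0.341 V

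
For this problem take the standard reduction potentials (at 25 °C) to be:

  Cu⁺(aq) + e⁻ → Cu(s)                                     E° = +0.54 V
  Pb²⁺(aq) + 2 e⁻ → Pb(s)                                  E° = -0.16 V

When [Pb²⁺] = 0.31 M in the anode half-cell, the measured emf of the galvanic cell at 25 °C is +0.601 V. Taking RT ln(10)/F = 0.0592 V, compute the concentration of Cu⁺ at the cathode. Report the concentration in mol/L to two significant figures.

0.012 M

Cu⁺/Cu is the cathode, Pb²⁺/Pb the anode: E°cell = +0.70 V, n = 2.
Overall reaction: 2 Cu⁺(aq) + Pb(s) → 2 Cu(s) + Pb²⁺(aq); Q = [Pb²⁺]^1/[Cu⁺]^2.
From E = E° − (0.0592/n) log Q: log Q = (E° − E)·n/0.0592 = (+0.70 − (+0.601))·2/0.0592 = 3.3446.
So 2·log[Cu⁺] = 1·log(0.31) − log Q = -0.5086 − (3.3446) = -3.8532; log[Cu⁺] = -3.8532 / 2 = -1.9266; [Cu⁺] = 10^(-1.9266) ≈ 0.012 M.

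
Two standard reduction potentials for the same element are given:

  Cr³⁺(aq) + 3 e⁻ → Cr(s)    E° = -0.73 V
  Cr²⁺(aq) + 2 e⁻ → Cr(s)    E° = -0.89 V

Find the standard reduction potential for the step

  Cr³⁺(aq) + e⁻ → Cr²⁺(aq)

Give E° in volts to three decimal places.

Sequential free energies add, so n₃E°₃ = n₁E°₁ + n₂E°₂.
With n₃ = 3, and the known step contributing 2×(-0.89) V, the unknown satisfies 1·E° = 3×(-0.73) − 2×(-0.89) = -0.410.
E° = -0.410 / 1 = -0.410 V.

-0.410 V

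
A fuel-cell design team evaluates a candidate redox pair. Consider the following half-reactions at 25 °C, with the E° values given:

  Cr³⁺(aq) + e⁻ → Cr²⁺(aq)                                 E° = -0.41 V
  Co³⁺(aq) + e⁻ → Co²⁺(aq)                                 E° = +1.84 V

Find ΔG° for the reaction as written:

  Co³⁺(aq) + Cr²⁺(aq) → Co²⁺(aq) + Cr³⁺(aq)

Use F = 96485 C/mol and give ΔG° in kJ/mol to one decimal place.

-217.1 kJ/mol

As written, Co³⁺/Co²⁺ is reduced (cathode) and Cr³⁺/Cr²⁺ is oxidised (anode), so E°cell = (+1.84) − (-0.41) = +2.25 V.
Balancing electrons gives n = 1.
ΔG° = −nFE° = −(1)(96485)(+2.25) = -217,091 J = -217.1 kJ/mol.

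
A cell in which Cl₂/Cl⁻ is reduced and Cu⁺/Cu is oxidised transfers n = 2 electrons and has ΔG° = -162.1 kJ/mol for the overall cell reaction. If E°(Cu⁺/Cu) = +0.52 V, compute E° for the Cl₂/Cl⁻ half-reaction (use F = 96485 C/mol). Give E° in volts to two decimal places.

+1.36 V

E°cell = −ΔG°/(nF) = −(-162.1×10³)/((2)(96485)) = +0.840 V.
Since Cl₂/Cl⁻ is the cathode and Cu⁺/Cu the anode, E°cell = E°(Cl₂/Cl⁻) − E°(Cu⁺/Cu).
So E°(Cl₂/Cl⁻) = E°cell + E°(Cu⁺/Cu) = +0.840 + (+0.52) = +1.36 V.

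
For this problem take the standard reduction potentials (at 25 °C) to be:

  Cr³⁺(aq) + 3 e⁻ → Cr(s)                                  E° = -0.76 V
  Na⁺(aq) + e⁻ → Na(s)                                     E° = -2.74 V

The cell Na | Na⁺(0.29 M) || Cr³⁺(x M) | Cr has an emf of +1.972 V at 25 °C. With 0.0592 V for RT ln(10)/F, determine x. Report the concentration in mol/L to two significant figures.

Cr³⁺/Cr is the cathode, Na⁺/Na the anode: E°cell = +1.98 V, n = 3.
Overall reaction: Cr³⁺(aq) + 3 Na(s) → Cr(s) + 3 Na⁺(aq); Q = [Na⁺]^3/[Cr³⁺]^1.
From E = E° − (0.0592/n) log Q: log Q = (E° − E)·n/0.0592 = (+1.98 − (+1.972))·3/0.0592 = 0.4054.
So 1·log[Cr³⁺] = 3·log(0.29) − log Q = -1.6128 − (0.4054) = -2.0182; [Cr³⁺] = 10^(-2.0182) ≈ 0.0096 M.

0.0096 M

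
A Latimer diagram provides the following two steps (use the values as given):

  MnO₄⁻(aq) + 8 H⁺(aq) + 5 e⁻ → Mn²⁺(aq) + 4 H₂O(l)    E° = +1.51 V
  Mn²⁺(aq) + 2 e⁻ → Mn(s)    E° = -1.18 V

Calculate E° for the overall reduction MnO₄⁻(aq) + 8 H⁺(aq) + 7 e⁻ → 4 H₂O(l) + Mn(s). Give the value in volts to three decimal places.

+0.741 V

Standard free energies of sequential steps add: ΔG°₃ = ΔG°₁ + ΔG°₂, so n₃E°₃ = n₁E°₁ + n₂E°₂.
E°₃ = (5×+1.51 + 2×-1.18) / 7 = (+5.190) / 7 = +0.741 V.
Simply averaging or adding the two E° values would be wrong; the electron-weighted sum is required.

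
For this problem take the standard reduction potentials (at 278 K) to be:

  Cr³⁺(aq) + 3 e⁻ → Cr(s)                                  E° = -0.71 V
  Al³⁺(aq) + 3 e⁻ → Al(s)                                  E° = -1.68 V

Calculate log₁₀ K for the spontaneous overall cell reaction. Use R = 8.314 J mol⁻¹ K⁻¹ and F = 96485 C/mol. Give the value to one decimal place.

52.8

Cathode: Cr³⁺/Cr; anode: Al³⁺/Al. E°cell = (-0.71) − (-1.68) = +0.97 V, with n = 3.
ΔG° = −nFE° = −RT ln K, so ln K = nFE°/(RT) = (3)(96485)(+0.97) / ((8.314)(278)) = 121.478.
log₁₀ K = 121.478 / ln 10 = 52.8.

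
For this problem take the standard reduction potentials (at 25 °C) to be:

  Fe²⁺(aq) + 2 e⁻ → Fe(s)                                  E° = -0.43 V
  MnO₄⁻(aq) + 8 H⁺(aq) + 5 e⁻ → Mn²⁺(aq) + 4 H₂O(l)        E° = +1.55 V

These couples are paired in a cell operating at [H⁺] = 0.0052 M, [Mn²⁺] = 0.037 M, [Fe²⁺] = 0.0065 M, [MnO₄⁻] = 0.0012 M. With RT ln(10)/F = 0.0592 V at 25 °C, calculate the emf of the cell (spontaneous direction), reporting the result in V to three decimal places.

MnO₄⁻/Mn²⁺ is the cathode (higher E°), Fe²⁺/Fe the anode: E°cell = +1.55 − (-0.43) = +1.98 V, n = 10.
Overall: 2 MnO₄⁻(aq) + 16 H⁺(aq) + 5 Fe(s) → 2 Mn²⁺(aq) + 8 H₂O(l) + 5 Fe²⁺(aq)
Q = [Mn²⁺]^2·[Fe²⁺]^5 / ([MnO₄⁻]^2·[H⁺]^16); log Q = 28.587.
E = E° − (0.0592/n) log Q = +1.98 − (0.0592/10)(28.587) = +1.811 V.

+1.811 V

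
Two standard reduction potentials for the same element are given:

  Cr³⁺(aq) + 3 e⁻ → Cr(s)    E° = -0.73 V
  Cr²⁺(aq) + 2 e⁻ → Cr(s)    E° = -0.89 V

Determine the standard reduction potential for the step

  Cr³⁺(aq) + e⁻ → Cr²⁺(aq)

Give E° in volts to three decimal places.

-0.410 V

Sequential free energies add, so n₃E°₃ = n₁E°₁ + n₂E°₂.
With n₃ = 3, and the known step contributing 2×(-0.89) V, the unknown satisfies 1·E° = 3×(-0.73) − 2×(-0.89) = -0.410.
E° = -0.410 / 1 = -0.410 V.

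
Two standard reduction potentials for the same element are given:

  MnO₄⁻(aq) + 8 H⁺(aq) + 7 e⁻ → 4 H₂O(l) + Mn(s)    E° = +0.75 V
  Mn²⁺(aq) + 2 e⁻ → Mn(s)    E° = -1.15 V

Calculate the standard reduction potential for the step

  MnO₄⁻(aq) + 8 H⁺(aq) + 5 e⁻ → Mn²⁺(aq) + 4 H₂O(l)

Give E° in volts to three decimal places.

Sequential free energies add, so n₃E°₃ = n₁E°₁ + n₂E°₂.
With n₃ = 7, and the known step contributing 2×(-1.15) V, the unknown satisfies 5·E° = 7×(+0.75) − 2×(-1.15) = +7.550.
E° = +7.550 / 5 = +1.510 V.

+1.510 V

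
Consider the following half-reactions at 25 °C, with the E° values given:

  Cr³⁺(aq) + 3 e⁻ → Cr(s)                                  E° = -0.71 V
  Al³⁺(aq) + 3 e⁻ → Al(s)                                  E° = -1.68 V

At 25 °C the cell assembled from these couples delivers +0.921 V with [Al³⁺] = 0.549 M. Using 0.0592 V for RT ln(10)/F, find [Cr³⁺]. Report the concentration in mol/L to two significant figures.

0.0018 M

Cr³⁺/Cr is the cathode, Al³⁺/Al the anode: E°cell = +0.97 V, n = 3.
Overall reaction: Cr³⁺(aq) + Al(s) → Cr(s) + Al³⁺(aq); Q = [Al³⁺]^1/[Cr³⁺]^1.
From E = E° − (0.0592/n) log Q: log Q = (E° − E)·n/0.0592 = (+0.97 − (+0.921))·3/0.0592 = 2.4831.
So 1·log[Cr³⁺] = 1·log(0.549) − log Q = -0.2604 − (2.4831) = -2.7435; [Cr³⁺] = 10^(-2.7435) ≈ 0.0018 M.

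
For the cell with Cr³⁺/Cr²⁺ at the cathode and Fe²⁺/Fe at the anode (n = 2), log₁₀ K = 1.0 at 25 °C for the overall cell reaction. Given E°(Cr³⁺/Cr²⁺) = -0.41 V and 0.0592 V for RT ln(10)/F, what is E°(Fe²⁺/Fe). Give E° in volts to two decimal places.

-0.44 V

E°cell = (0.0592/n)·log K = (0.0592/2)(1.0) = +0.030 V.
Since Cr³⁺/Cr²⁺ is the cathode and Fe²⁺/Fe the anode, E°cell = E°(Cr³⁺/Cr²⁺) − E°(Fe²⁺/Fe).
So E°(Fe²⁺/Fe) = E°(Cr³⁺/Cr²⁺) − E°cell = (-0.41) − (+0.030) = -0.44 V.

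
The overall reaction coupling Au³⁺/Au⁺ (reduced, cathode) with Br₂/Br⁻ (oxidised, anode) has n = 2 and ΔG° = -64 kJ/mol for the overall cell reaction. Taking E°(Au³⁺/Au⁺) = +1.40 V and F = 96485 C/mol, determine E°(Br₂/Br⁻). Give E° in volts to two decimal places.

E°cell = −ΔG°/(nF) = −(-64×10³)/((2)(96485)) = +0.332 V.
Since Au³⁺/Au⁺ is the cathode and Br₂/Br⁻ the anode, E°cell = E°(Au³⁺/Au⁺) − E°(Br₂/Br⁻).
So E°(Br₂/Br⁻) = E°(Au³⁺/Au⁺) − E°cell = (+1.40) − (+0.332) = +1.07 V.

+1.07 V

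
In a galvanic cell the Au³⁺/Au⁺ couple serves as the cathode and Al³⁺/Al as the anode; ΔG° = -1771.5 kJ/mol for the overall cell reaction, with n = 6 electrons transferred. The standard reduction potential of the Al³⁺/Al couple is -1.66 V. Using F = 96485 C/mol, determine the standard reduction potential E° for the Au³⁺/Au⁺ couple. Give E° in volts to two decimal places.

+1.40 V

E°cell = −ΔG°/(nF) = −(-1771.5×10³)/((6)(96485)) = +3.060 V.
Since Au³⁺/Au⁺ is the cathode and Al³⁺/Al the anode, E°cell = E°(Au³⁺/Au⁺) − E°(Al³⁺/Al).
So E°(Au³⁺/Au⁺) = E°cell + E°(Al³⁺/Al) = +3.060 + (-1.66) = +1.40 V.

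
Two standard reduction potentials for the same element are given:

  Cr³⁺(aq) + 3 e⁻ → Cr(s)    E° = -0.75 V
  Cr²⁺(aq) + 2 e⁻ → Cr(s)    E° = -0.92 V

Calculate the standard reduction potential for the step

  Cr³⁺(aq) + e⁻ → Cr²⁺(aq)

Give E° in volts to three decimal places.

Sequential free energies add, so n₃E°₃ = n₁E°₁ + n₂E°₂.
With n₃ = 3, and the known step contributing 2×(-0.92) V, the unknown satisfies 1·E° = 3×(-0.75) − 2×(-0.92) = -0.410.
E° = -0.410 / 1 = -0.410 V.

-0.410 V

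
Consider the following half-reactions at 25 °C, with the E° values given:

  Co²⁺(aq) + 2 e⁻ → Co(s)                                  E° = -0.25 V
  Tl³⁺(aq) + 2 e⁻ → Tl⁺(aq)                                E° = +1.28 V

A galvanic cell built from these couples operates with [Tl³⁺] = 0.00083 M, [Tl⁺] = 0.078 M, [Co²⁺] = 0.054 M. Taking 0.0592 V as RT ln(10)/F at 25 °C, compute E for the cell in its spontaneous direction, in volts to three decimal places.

+1.509 V

Tl³⁺/Tl⁺ is the cathode (higher E°), Co²⁺/Co the anode: E°cell = +1.28 − (-0.25) = +1.53 V, n = 2.
Overall: Tl³⁺(aq) + Co(s) → Tl⁺(aq) + Co²⁺(aq)
Q = [Tl⁺]·[Co²⁺] / ([Tl³⁺]); log Q = 0.705.
E = E° − (0.0592/n) log Q = +1.53 − (0.0592/2)(0.705) = +1.509 V.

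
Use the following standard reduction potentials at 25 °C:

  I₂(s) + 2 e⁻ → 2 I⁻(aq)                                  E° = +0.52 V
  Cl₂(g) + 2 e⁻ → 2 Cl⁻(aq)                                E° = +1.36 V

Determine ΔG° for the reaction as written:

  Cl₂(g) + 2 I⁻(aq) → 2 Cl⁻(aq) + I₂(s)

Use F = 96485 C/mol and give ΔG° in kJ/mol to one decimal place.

-162.1 kJ/mol

As written, Cl₂/Cl⁻ is reduced (cathode) and I₂/I⁻ is oxidised (anode), so E°cell = (+1.36) − (+0.52) = +0.84 V.
Balancing electrons gives n = 2.
ΔG° = −nFE° = −(2)(96485)(+0.84) = -162,095 J = -162.1 kJ/mol.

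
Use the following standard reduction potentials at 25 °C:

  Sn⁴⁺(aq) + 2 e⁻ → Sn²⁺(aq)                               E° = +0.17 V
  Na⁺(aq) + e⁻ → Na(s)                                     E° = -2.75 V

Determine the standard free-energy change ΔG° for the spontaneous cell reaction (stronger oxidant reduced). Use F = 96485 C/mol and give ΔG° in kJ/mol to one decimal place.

Sn⁴⁺/Sn²⁺ (E° = +0.17 V) is the cathode; Na⁺/Na (E° = -2.75 V) is the anode, so E°cell = +2.92 V.
Balancing electrons gives n = 2 (lcm of 2 and 1).
ΔG° = −nFE° = −(2)(96485)(+2.92) = -563,472 J = -563.5 kJ/mol.

-563.5 kJ/mol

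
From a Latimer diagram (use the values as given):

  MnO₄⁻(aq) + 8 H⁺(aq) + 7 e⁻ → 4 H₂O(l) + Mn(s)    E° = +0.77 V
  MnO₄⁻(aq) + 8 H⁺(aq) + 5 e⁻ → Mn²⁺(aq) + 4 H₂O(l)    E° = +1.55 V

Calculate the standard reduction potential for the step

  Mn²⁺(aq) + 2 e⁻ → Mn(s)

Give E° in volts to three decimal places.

-1.180 V

Sequential free energies add, so n₃E°₃ = n₁E°₁ + n₂E°₂.
With n₃ = 7, and the known step contributing 5×(+1.55) V, the unknown satisfies 2·E° = 7×(+0.77) − 5×(+1.55) = -2.360.
E° = -2.360 / 2 = -1.180 V.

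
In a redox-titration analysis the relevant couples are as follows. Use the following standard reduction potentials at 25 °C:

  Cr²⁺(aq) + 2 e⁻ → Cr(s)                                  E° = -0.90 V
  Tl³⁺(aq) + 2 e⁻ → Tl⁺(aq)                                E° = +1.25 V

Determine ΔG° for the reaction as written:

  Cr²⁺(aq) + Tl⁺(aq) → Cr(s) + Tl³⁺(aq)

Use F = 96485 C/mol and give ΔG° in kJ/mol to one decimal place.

+414.9 kJ/mol

As written, Cr²⁺/Cr is reduced (cathode) and Tl³⁺/Tl⁺ is oxidised (anode), so E°cell = (-0.90) − (+1.25) = -2.15 V.
Balancing electrons gives n = 2.
ΔG° = −nFE° = −(2)(96485)(-2.15) = 414,886 J = +414.9 kJ/mol.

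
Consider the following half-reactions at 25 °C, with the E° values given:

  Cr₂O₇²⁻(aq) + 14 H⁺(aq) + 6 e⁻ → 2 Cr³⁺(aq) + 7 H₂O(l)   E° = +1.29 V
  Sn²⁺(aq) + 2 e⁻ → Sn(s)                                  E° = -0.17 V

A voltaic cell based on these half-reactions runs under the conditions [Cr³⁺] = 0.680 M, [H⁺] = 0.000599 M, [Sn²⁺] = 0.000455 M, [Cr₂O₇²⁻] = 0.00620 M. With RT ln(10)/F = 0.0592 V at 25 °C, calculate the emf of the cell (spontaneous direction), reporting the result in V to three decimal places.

+1.095 V

Cr₂O₇²⁻/Cr³⁺ is the cathode (higher E°), Sn²⁺/Sn the anode: E°cell = +1.29 − (-0.17) = +1.46 V, n = 6.
Overall: Cr₂O₇²⁻(aq) + 14 H⁺(aq) + 3 Sn(s) → 2 Cr³⁺(aq) + 7 H₂O(l) + 3 Sn²⁺(aq)
Q = [Cr³⁺]^2·[Sn²⁺]^3 / ([Cr₂O₇²⁻]·[H⁺]^14); log Q = 36.963.
E = E° − (0.0592/n) log Q = +1.46 − (0.0592/6)(36.963) = +1.095 V.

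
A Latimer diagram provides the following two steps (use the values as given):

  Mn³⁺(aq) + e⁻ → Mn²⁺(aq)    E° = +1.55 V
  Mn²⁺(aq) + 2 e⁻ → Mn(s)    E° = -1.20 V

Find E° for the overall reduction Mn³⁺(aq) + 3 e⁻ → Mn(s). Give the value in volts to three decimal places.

-0.283 V

Adding the free-energy changes (−nFE°) of the two steps gives −n₃FE°₃ = −n₁FE°₁ − n₂FE°₂.
E°₃ = (1×+1.55 + 2×-1.20) / 3 = (-0.850) / 3 = -0.283 V.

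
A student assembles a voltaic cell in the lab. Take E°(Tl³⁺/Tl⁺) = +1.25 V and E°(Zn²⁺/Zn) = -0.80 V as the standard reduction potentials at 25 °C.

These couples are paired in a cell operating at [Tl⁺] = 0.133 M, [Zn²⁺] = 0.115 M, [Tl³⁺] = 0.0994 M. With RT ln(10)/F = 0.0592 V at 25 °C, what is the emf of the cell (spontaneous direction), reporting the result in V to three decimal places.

Tl³⁺/Tl⁺ is the cathode (higher E°), Zn²⁺/Zn the anode: E°cell = +1.25 − (-0.80) = +2.05 V, n = 2.
Overall: Tl³⁺(aq) + Zn(s) → Tl⁺(aq) + Zn²⁺(aq)
Q = [Tl⁺]·[Zn²⁺] / ([Tl³⁺]); log Q = -0.813.
E = E° − (0.0592/n) log Q = +2.05 − (0.0592/2)(-0.813) = +2.074 V.

+2.074 V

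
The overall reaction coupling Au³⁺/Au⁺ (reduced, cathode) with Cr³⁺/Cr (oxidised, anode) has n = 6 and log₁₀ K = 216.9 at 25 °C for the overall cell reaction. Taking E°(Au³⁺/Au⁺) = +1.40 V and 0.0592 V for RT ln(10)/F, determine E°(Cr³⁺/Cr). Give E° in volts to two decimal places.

-0.74 V

E°cell = (0.0592/n)·log K = (0.0592/6)(216.9) = +2.140 V.
Since Au³⁺/Au⁺ is the cathode and Cr³⁺/Cr the anode, E°cell = E°(Au³⁺/Au⁺) − E°(Cr³⁺/Cr).
So E°(Cr³⁺/Cr) = E°(Au³⁺/Au⁺) − E°cell = (+1.40) − (+2.140) = -0.74 V.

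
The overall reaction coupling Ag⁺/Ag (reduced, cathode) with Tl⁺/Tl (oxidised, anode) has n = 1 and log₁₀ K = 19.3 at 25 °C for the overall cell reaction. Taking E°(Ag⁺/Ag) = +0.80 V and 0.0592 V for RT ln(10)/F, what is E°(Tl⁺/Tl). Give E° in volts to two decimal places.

-0.34 V

E°cell = (0.0592/n)·log K = (0.0592/1)(19.3) = +1.143 V.
Since Ag⁺/Ag is the cathode and Tl⁺/Tl the anode, E°cell = E°(Ag⁺/Ag) − E°(Tl⁺/Tl).
So E°(Tl⁺/Tl) = E°(Ag⁺/Ag) − E°cell = (+0.80) − (+1.143) = -0.34 V.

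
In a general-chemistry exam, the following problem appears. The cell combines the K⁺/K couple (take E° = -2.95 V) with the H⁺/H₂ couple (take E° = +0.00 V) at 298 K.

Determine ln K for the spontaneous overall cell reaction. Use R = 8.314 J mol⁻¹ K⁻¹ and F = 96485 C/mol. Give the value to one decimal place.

229.8

Cathode: H⁺/H₂; anode: K⁺/K. E°cell = (+0.00) − (-2.95) = +2.95 V, with n = 2.
ΔG° = −nFE° = −RT ln K, so ln K = nFE°/(RT) = (2)(96485)(+2.95) / ((8.314)(298)) = 229.766.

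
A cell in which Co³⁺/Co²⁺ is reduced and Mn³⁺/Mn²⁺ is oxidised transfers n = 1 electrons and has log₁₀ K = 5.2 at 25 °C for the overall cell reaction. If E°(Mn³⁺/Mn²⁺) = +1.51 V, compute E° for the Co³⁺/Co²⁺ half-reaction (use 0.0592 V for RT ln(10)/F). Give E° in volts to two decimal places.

+1.82 V

E°cell = (0.0592/n)·log K = (0.0592/1)(5.2) = +0.308 V.
Since Co³⁺/Co²⁺ is the cathode and Mn³⁺/Mn²⁺ the anode, E°cell = E°(Co³⁺/Co²⁺) − E°(Mn³⁺/Mn²⁺).
So E°(Co³⁺/Co²⁺) = E°cell + E°(Mn³⁺/Mn²⁺) = +0.308 + (+1.51) = +1.82 V.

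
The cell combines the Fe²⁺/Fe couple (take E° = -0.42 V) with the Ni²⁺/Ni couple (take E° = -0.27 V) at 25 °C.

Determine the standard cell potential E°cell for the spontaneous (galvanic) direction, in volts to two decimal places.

+0.15 V

The Ni²⁺/Ni couple has the higher reduction potential, so it is the cathode; Fe²⁺/Fe is oxidised at the anode.
E°cell = E°(cathode) − E°(anode) = (-0.27) − (-0.42) = +0.15 V.
Since E°cell > 0, the reaction is spontaneous under standard conditions.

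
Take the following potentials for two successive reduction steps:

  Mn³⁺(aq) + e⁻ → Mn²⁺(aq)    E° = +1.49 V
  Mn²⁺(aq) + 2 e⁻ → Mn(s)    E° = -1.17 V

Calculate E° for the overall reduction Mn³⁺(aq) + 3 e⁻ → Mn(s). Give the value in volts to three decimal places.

-0.283 V

Standard free energies of sequential steps add: ΔG°₃ = ΔG°₁ + ΔG°₂, so n₃E°₃ = n₁E°₁ + n₂E°₂.
E°₃ = (1×+1.49 + 2×-1.17) / 3 = (-0.850) / 3 = -0.283 V.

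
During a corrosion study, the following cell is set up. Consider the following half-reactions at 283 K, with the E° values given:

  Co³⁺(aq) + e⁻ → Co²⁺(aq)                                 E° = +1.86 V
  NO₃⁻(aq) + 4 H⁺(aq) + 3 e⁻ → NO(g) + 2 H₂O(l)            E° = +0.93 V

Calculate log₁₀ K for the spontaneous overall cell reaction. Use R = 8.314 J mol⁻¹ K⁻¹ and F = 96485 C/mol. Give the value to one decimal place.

Cathode: Co³⁺/Co²⁺; anode: NO₃⁻/NO. E°cell = (+1.86) − (+0.93) = +0.93 V, with n = 3.
ΔG° = −nFE° = −RT ln K, so ln K = nFE°/(RT) = (3)(96485)(+0.93) / ((8.314)(283)) = 114.411.
log₁₀ K = 114.411 / ln 10 = 49.7.

49.7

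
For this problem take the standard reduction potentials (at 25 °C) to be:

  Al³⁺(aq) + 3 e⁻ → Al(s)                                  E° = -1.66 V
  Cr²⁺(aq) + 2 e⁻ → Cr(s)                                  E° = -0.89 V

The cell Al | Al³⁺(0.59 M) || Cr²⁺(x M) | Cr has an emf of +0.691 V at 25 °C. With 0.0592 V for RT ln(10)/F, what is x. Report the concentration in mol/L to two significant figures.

Cr²⁺/Cr is the cathode, Al³⁺/Al the anode: E°cell = +0.77 V, n = 6.
Overall reaction: 3 Cr²⁺(aq) + 2 Al(s) → 3 Cr(s) + 2 Al³⁺(aq); Q = [Al³⁺]^2/[Cr²⁺]^3.
From E = E° − (0.0592/n) log Q: log Q = (E° − E)·n/0.0592 = (+0.77 − (+0.691))·6/0.0592 = 8.0068.
So 3·log[Cr²⁺] = 2·log(0.59) − log Q = -0.4583 − (8.0068) = -8.4651; log[Cr²⁺] = -8.4651 / 3 = -2.8217; [Cr²⁺] = 10^(-2.8217) ≈ 0.0015 M.

0.0015 M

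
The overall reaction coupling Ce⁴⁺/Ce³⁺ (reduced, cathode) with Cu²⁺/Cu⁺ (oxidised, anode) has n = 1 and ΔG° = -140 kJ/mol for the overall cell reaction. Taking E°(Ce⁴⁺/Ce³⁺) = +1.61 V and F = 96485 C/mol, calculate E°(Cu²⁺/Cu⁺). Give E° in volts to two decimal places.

+0.16 V

E°cell = −ΔG°/(nF) = −(-140×10³)/((1)(96485)) = +1.451 V.
Since Ce⁴⁺/Ce³⁺ is the cathode and Cu²⁺/Cu⁺ the anode, E°cell = E°(Ce⁴⁺/Ce³⁺) − E°(Cu²⁺/Cu⁺).
So E°(Cu²⁺/Cu⁺) = E°(Ce⁴⁺/Ce³⁺) − E°cell = (+1.61) − (+1.451) = +0.16 V.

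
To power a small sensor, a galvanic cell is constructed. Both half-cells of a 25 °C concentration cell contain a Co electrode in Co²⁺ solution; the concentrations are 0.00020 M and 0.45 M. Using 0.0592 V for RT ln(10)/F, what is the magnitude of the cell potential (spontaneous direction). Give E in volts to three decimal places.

+0.099 V

For a concentration cell E°cell = 0. The 0.45 M side is the cathode (reduction is favoured where [Co²⁺] is higher).
With n = 2, E = −(0.0592/2) log([Co²⁺]ₐₙ/[Co²⁺]꜀ₐₜ) = −(0.0592/2) log(0.0002/0.45) = −(0.0592/2)(-3.352) = +0.099 V.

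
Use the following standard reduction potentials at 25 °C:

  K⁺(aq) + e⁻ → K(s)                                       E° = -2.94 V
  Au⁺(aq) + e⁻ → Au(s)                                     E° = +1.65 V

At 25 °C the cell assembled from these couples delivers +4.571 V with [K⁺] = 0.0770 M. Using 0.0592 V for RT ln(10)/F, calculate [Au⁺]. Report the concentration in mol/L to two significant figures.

Au⁺/Au is the cathode, K⁺/K the anode: E°cell = +4.59 V, n = 1.
Overall reaction: Au⁺(aq) + K(s) → Au(s) + K⁺(aq); Q = [K⁺]^1/[Au⁺]^1.
From E = E° − (0.0592/n) log Q: log Q = (E° − E)·n/0.0592 = (+4.59 − (+4.571))·1/0.0592 = 0.3209.
So 1·log[Au⁺] = 1·log(0.077) − log Q = -1.1135 − (0.3209) = -1.4344; [Au⁺] = 10^(-1.4344) ≈ 0.037 M.

0.037 M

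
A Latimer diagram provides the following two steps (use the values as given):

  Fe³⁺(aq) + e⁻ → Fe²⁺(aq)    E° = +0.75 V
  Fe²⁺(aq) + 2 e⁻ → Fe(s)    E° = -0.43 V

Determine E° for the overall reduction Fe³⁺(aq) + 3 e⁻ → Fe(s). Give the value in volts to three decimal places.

Standard free energies of sequential steps add: ΔG°₃ = ΔG°₁ + ΔG°₂, so n₃E°₃ = n₁E°₁ + n₂E°₂.
E°₃ = (1×+0.75 + 2×-0.43) / 3 = (-0.110) / 3 = -0.037 V.

-0.037 V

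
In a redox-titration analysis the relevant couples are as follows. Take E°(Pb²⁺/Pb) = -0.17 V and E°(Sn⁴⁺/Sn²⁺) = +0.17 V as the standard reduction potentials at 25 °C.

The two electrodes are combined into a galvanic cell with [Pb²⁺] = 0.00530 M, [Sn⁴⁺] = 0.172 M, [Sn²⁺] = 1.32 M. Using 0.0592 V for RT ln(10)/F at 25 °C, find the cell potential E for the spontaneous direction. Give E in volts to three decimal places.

Sn⁴⁺/Sn²⁺ is the cathode (higher E°), Pb²⁺/Pb the anode: E°cell = +0.17 − (-0.17) = +0.34 V, n = 2.
Overall: Sn⁴⁺(aq) + Pb(s) → Sn²⁺(aq) + Pb²⁺(aq)
Q = [Sn²⁺]·[Pb²⁺] / ([Sn⁴⁺]); log Q = -1.391.
E = E° − (0.0592/n) log Q = +0.34 − (0.0592/2)(-1.391) = +0.381 V.

+0.381 V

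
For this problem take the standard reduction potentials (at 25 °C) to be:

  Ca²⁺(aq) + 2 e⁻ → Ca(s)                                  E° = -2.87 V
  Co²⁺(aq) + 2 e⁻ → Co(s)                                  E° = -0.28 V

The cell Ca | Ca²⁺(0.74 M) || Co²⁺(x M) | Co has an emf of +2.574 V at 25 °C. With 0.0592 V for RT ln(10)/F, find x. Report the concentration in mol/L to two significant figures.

Co²⁺/Co is the cathode, Ca²⁺/Ca the anode: E°cell = +2.59 V, n = 2.
Overall reaction: Co²⁺(aq) + Ca(s) → Co(s) + Ca²⁺(aq); Q = [Ca²⁺]^1/[Co²⁺]^1.
From E = E° − (0.0592/n) log Q: log Q = (E° − E)·n/0.0592 = (+2.59 − (+2.574))·2/0.0592 = 0.5405.
So 1·log[Co²⁺] = 1·log(0.74) − log Q = -0.1308 − (0.5405) = -0.6713; [Co²⁺] = 10^(-0.6713) ≈ 0.21 M.

0.21 M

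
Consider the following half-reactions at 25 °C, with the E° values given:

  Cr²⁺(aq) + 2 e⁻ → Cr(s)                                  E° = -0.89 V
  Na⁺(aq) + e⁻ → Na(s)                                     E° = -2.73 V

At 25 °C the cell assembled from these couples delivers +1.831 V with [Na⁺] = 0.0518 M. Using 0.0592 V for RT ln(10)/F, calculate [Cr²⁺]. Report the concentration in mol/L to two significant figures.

0.0013 M

Cr²⁺/Cr is the cathode, Na⁺/Na the anode: E°cell = +1.84 V, n = 2.
Overall reaction: Cr²⁺(aq) + 2 Na(s) → Cr(s) + 2 Na⁺(aq); Q = [Na⁺]^2/[Cr²⁺]^1.
From E = E° − (0.0592/n) log Q: log Q = (E° − E)·n/0.0592 = (+1.84 − (+1.831))·2/0.0592 = 0.3041.
So 1·log[Cr²⁺] = 2·log(0.0518) − log Q = -2.5713 − (0.3041) = -2.8754; [Cr²⁺] = 10^(-2.8754) ≈ 0.0013 M.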